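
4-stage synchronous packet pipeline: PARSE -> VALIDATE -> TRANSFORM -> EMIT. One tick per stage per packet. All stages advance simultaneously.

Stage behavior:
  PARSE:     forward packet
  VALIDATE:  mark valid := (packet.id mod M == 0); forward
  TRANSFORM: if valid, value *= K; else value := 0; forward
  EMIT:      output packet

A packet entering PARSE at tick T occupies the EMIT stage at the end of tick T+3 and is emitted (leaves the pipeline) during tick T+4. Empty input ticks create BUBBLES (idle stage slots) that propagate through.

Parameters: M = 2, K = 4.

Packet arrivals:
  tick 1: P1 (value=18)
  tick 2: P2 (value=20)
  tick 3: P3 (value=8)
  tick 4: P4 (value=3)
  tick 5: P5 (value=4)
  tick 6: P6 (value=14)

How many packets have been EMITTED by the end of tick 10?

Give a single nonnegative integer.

Answer: 6

Derivation:
Tick 1: [PARSE:P1(v=18,ok=F), VALIDATE:-, TRANSFORM:-, EMIT:-] out:-; in:P1
Tick 2: [PARSE:P2(v=20,ok=F), VALIDATE:P1(v=18,ok=F), TRANSFORM:-, EMIT:-] out:-; in:P2
Tick 3: [PARSE:P3(v=8,ok=F), VALIDATE:P2(v=20,ok=T), TRANSFORM:P1(v=0,ok=F), EMIT:-] out:-; in:P3
Tick 4: [PARSE:P4(v=3,ok=F), VALIDATE:P3(v=8,ok=F), TRANSFORM:P2(v=80,ok=T), EMIT:P1(v=0,ok=F)] out:-; in:P4
Tick 5: [PARSE:P5(v=4,ok=F), VALIDATE:P4(v=3,ok=T), TRANSFORM:P3(v=0,ok=F), EMIT:P2(v=80,ok=T)] out:P1(v=0); in:P5
Tick 6: [PARSE:P6(v=14,ok=F), VALIDATE:P5(v=4,ok=F), TRANSFORM:P4(v=12,ok=T), EMIT:P3(v=0,ok=F)] out:P2(v=80); in:P6
Tick 7: [PARSE:-, VALIDATE:P6(v=14,ok=T), TRANSFORM:P5(v=0,ok=F), EMIT:P4(v=12,ok=T)] out:P3(v=0); in:-
Tick 8: [PARSE:-, VALIDATE:-, TRANSFORM:P6(v=56,ok=T), EMIT:P5(v=0,ok=F)] out:P4(v=12); in:-
Tick 9: [PARSE:-, VALIDATE:-, TRANSFORM:-, EMIT:P6(v=56,ok=T)] out:P5(v=0); in:-
Tick 10: [PARSE:-, VALIDATE:-, TRANSFORM:-, EMIT:-] out:P6(v=56); in:-
Emitted by tick 10: ['P1', 'P2', 'P3', 'P4', 'P5', 'P6']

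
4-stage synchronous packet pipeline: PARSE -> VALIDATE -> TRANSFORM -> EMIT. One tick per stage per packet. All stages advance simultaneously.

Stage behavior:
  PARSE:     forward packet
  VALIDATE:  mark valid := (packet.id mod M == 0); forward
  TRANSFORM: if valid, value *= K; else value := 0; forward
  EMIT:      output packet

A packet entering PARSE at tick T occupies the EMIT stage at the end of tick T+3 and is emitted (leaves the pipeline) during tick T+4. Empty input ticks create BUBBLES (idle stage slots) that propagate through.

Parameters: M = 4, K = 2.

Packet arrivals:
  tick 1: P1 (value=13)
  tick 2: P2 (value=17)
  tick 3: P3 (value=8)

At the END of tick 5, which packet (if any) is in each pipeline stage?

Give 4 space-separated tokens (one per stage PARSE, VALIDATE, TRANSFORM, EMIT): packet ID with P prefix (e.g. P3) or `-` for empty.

Answer: - - P3 P2

Derivation:
Tick 1: [PARSE:P1(v=13,ok=F), VALIDATE:-, TRANSFORM:-, EMIT:-] out:-; in:P1
Tick 2: [PARSE:P2(v=17,ok=F), VALIDATE:P1(v=13,ok=F), TRANSFORM:-, EMIT:-] out:-; in:P2
Tick 3: [PARSE:P3(v=8,ok=F), VALIDATE:P2(v=17,ok=F), TRANSFORM:P1(v=0,ok=F), EMIT:-] out:-; in:P3
Tick 4: [PARSE:-, VALIDATE:P3(v=8,ok=F), TRANSFORM:P2(v=0,ok=F), EMIT:P1(v=0,ok=F)] out:-; in:-
Tick 5: [PARSE:-, VALIDATE:-, TRANSFORM:P3(v=0,ok=F), EMIT:P2(v=0,ok=F)] out:P1(v=0); in:-
At end of tick 5: ['-', '-', 'P3', 'P2']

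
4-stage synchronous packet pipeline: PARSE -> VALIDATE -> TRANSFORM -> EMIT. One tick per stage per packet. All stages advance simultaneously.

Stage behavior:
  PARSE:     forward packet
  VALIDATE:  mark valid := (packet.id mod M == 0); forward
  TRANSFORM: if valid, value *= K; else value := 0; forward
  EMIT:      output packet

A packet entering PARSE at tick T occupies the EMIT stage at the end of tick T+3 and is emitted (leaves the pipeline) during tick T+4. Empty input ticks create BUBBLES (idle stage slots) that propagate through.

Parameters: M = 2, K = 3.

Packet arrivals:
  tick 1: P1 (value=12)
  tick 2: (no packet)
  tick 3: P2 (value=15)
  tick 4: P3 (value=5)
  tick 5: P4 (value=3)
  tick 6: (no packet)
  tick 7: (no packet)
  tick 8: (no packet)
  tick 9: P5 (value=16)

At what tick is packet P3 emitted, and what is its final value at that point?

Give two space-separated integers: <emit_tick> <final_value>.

Answer: 8 0

Derivation:
Tick 1: [PARSE:P1(v=12,ok=F), VALIDATE:-, TRANSFORM:-, EMIT:-] out:-; in:P1
Tick 2: [PARSE:-, VALIDATE:P1(v=12,ok=F), TRANSFORM:-, EMIT:-] out:-; in:-
Tick 3: [PARSE:P2(v=15,ok=F), VALIDATE:-, TRANSFORM:P1(v=0,ok=F), EMIT:-] out:-; in:P2
Tick 4: [PARSE:P3(v=5,ok=F), VALIDATE:P2(v=15,ok=T), TRANSFORM:-, EMIT:P1(v=0,ok=F)] out:-; in:P3
Tick 5: [PARSE:P4(v=3,ok=F), VALIDATE:P3(v=5,ok=F), TRANSFORM:P2(v=45,ok=T), EMIT:-] out:P1(v=0); in:P4
Tick 6: [PARSE:-, VALIDATE:P4(v=3,ok=T), TRANSFORM:P3(v=0,ok=F), EMIT:P2(v=45,ok=T)] out:-; in:-
Tick 7: [PARSE:-, VALIDATE:-, TRANSFORM:P4(v=9,ok=T), EMIT:P3(v=0,ok=F)] out:P2(v=45); in:-
Tick 8: [PARSE:-, VALIDATE:-, TRANSFORM:-, EMIT:P4(v=9,ok=T)] out:P3(v=0); in:-
Tick 9: [PARSE:P5(v=16,ok=F), VALIDATE:-, TRANSFORM:-, EMIT:-] out:P4(v=9); in:P5
Tick 10: [PARSE:-, VALIDATE:P5(v=16,ok=F), TRANSFORM:-, EMIT:-] out:-; in:-
Tick 11: [PARSE:-, VALIDATE:-, TRANSFORM:P5(v=0,ok=F), EMIT:-] out:-; in:-
Tick 12: [PARSE:-, VALIDATE:-, TRANSFORM:-, EMIT:P5(v=0,ok=F)] out:-; in:-
Tick 13: [PARSE:-, VALIDATE:-, TRANSFORM:-, EMIT:-] out:P5(v=0); in:-
P3: arrives tick 4, valid=False (id=3, id%2=1), emit tick 8, final value 0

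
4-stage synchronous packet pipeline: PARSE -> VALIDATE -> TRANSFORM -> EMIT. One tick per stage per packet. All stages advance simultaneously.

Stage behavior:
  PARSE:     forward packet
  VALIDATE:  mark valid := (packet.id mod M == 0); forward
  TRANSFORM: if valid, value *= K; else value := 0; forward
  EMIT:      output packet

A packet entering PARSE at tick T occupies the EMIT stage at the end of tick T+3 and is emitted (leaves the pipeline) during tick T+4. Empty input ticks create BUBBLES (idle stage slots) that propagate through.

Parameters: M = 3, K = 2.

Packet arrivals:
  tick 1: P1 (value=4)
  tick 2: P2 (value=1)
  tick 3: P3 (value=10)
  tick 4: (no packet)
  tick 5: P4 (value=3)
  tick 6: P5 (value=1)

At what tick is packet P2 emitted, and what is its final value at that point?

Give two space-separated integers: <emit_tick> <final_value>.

Answer: 6 0

Derivation:
Tick 1: [PARSE:P1(v=4,ok=F), VALIDATE:-, TRANSFORM:-, EMIT:-] out:-; in:P1
Tick 2: [PARSE:P2(v=1,ok=F), VALIDATE:P1(v=4,ok=F), TRANSFORM:-, EMIT:-] out:-; in:P2
Tick 3: [PARSE:P3(v=10,ok=F), VALIDATE:P2(v=1,ok=F), TRANSFORM:P1(v=0,ok=F), EMIT:-] out:-; in:P3
Tick 4: [PARSE:-, VALIDATE:P3(v=10,ok=T), TRANSFORM:P2(v=0,ok=F), EMIT:P1(v=0,ok=F)] out:-; in:-
Tick 5: [PARSE:P4(v=3,ok=F), VALIDATE:-, TRANSFORM:P3(v=20,ok=T), EMIT:P2(v=0,ok=F)] out:P1(v=0); in:P4
Tick 6: [PARSE:P5(v=1,ok=F), VALIDATE:P4(v=3,ok=F), TRANSFORM:-, EMIT:P3(v=20,ok=T)] out:P2(v=0); in:P5
Tick 7: [PARSE:-, VALIDATE:P5(v=1,ok=F), TRANSFORM:P4(v=0,ok=F), EMIT:-] out:P3(v=20); in:-
Tick 8: [PARSE:-, VALIDATE:-, TRANSFORM:P5(v=0,ok=F), EMIT:P4(v=0,ok=F)] out:-; in:-
Tick 9: [PARSE:-, VALIDATE:-, TRANSFORM:-, EMIT:P5(v=0,ok=F)] out:P4(v=0); in:-
Tick 10: [PARSE:-, VALIDATE:-, TRANSFORM:-, EMIT:-] out:P5(v=0); in:-
P2: arrives tick 2, valid=False (id=2, id%3=2), emit tick 6, final value 0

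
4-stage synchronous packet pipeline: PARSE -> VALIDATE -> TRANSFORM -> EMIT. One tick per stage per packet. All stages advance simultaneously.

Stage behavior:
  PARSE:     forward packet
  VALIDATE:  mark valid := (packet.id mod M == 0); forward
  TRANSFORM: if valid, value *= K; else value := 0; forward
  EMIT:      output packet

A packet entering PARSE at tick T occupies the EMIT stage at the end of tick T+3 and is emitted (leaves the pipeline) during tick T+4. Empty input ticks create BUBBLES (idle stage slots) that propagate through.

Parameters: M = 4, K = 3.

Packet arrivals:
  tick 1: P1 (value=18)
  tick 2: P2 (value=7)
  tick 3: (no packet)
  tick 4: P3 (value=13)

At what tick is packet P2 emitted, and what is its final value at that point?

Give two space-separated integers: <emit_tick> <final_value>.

Answer: 6 0

Derivation:
Tick 1: [PARSE:P1(v=18,ok=F), VALIDATE:-, TRANSFORM:-, EMIT:-] out:-; in:P1
Tick 2: [PARSE:P2(v=7,ok=F), VALIDATE:P1(v=18,ok=F), TRANSFORM:-, EMIT:-] out:-; in:P2
Tick 3: [PARSE:-, VALIDATE:P2(v=7,ok=F), TRANSFORM:P1(v=0,ok=F), EMIT:-] out:-; in:-
Tick 4: [PARSE:P3(v=13,ok=F), VALIDATE:-, TRANSFORM:P2(v=0,ok=F), EMIT:P1(v=0,ok=F)] out:-; in:P3
Tick 5: [PARSE:-, VALIDATE:P3(v=13,ok=F), TRANSFORM:-, EMIT:P2(v=0,ok=F)] out:P1(v=0); in:-
Tick 6: [PARSE:-, VALIDATE:-, TRANSFORM:P3(v=0,ok=F), EMIT:-] out:P2(v=0); in:-
Tick 7: [PARSE:-, VALIDATE:-, TRANSFORM:-, EMIT:P3(v=0,ok=F)] out:-; in:-
Tick 8: [PARSE:-, VALIDATE:-, TRANSFORM:-, EMIT:-] out:P3(v=0); in:-
P2: arrives tick 2, valid=False (id=2, id%4=2), emit tick 6, final value 0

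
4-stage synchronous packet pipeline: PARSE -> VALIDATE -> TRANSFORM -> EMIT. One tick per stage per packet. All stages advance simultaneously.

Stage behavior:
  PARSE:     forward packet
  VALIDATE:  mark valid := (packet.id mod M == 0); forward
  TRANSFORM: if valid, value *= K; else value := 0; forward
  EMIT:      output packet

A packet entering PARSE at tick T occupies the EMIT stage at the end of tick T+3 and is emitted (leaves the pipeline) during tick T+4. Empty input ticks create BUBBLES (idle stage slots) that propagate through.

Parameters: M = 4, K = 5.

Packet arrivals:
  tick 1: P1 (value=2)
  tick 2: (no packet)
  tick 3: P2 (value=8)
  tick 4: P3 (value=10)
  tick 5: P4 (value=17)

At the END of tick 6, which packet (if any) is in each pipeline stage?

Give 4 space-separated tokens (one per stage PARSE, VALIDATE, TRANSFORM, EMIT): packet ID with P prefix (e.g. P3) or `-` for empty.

Tick 1: [PARSE:P1(v=2,ok=F), VALIDATE:-, TRANSFORM:-, EMIT:-] out:-; in:P1
Tick 2: [PARSE:-, VALIDATE:P1(v=2,ok=F), TRANSFORM:-, EMIT:-] out:-; in:-
Tick 3: [PARSE:P2(v=8,ok=F), VALIDATE:-, TRANSFORM:P1(v=0,ok=F), EMIT:-] out:-; in:P2
Tick 4: [PARSE:P3(v=10,ok=F), VALIDATE:P2(v=8,ok=F), TRANSFORM:-, EMIT:P1(v=0,ok=F)] out:-; in:P3
Tick 5: [PARSE:P4(v=17,ok=F), VALIDATE:P3(v=10,ok=F), TRANSFORM:P2(v=0,ok=F), EMIT:-] out:P1(v=0); in:P4
Tick 6: [PARSE:-, VALIDATE:P4(v=17,ok=T), TRANSFORM:P3(v=0,ok=F), EMIT:P2(v=0,ok=F)] out:-; in:-
At end of tick 6: ['-', 'P4', 'P3', 'P2']

Answer: - P4 P3 P2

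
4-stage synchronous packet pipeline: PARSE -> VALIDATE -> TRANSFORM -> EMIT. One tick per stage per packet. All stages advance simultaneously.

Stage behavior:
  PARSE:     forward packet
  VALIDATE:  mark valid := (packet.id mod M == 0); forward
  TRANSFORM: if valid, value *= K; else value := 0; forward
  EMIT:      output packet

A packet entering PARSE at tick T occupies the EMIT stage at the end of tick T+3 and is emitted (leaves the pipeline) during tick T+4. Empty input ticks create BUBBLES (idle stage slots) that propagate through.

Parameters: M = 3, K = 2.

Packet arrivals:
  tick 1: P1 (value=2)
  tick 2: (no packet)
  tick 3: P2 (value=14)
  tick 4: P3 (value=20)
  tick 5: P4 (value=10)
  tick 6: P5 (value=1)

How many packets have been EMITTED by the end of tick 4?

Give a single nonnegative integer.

Tick 1: [PARSE:P1(v=2,ok=F), VALIDATE:-, TRANSFORM:-, EMIT:-] out:-; in:P1
Tick 2: [PARSE:-, VALIDATE:P1(v=2,ok=F), TRANSFORM:-, EMIT:-] out:-; in:-
Tick 3: [PARSE:P2(v=14,ok=F), VALIDATE:-, TRANSFORM:P1(v=0,ok=F), EMIT:-] out:-; in:P2
Tick 4: [PARSE:P3(v=20,ok=F), VALIDATE:P2(v=14,ok=F), TRANSFORM:-, EMIT:P1(v=0,ok=F)] out:-; in:P3
Emitted by tick 4: []

Answer: 0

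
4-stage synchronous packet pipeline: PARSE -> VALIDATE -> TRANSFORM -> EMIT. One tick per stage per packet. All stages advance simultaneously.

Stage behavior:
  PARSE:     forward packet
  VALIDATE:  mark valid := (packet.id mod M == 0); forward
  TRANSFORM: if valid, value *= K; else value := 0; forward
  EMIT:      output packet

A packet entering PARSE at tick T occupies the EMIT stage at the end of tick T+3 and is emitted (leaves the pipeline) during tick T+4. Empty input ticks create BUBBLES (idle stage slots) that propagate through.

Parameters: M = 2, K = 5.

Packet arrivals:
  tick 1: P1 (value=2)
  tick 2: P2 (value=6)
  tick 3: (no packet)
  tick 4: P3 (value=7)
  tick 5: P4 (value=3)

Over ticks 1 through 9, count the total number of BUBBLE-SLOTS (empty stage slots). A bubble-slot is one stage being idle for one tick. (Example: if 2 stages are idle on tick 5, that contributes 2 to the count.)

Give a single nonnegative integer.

Tick 1: [PARSE:P1(v=2,ok=F), VALIDATE:-, TRANSFORM:-, EMIT:-] out:-; bubbles=3
Tick 2: [PARSE:P2(v=6,ok=F), VALIDATE:P1(v=2,ok=F), TRANSFORM:-, EMIT:-] out:-; bubbles=2
Tick 3: [PARSE:-, VALIDATE:P2(v=6,ok=T), TRANSFORM:P1(v=0,ok=F), EMIT:-] out:-; bubbles=2
Tick 4: [PARSE:P3(v=7,ok=F), VALIDATE:-, TRANSFORM:P2(v=30,ok=T), EMIT:P1(v=0,ok=F)] out:-; bubbles=1
Tick 5: [PARSE:P4(v=3,ok=F), VALIDATE:P3(v=7,ok=F), TRANSFORM:-, EMIT:P2(v=30,ok=T)] out:P1(v=0); bubbles=1
Tick 6: [PARSE:-, VALIDATE:P4(v=3,ok=T), TRANSFORM:P3(v=0,ok=F), EMIT:-] out:P2(v=30); bubbles=2
Tick 7: [PARSE:-, VALIDATE:-, TRANSFORM:P4(v=15,ok=T), EMIT:P3(v=0,ok=F)] out:-; bubbles=2
Tick 8: [PARSE:-, VALIDATE:-, TRANSFORM:-, EMIT:P4(v=15,ok=T)] out:P3(v=0); bubbles=3
Tick 9: [PARSE:-, VALIDATE:-, TRANSFORM:-, EMIT:-] out:P4(v=15); bubbles=4
Total bubble-slots: 20

Answer: 20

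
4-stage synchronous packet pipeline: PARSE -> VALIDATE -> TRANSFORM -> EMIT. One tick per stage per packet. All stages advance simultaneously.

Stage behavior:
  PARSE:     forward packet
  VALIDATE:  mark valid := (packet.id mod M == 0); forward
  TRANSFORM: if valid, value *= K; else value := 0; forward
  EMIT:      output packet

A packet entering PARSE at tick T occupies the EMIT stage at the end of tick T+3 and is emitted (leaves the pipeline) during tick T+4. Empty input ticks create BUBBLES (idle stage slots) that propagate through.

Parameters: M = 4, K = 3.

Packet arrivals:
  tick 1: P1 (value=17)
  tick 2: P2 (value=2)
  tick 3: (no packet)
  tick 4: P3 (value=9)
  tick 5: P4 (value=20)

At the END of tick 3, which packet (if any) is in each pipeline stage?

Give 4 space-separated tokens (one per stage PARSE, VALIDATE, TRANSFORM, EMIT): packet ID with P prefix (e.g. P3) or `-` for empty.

Answer: - P2 P1 -

Derivation:
Tick 1: [PARSE:P1(v=17,ok=F), VALIDATE:-, TRANSFORM:-, EMIT:-] out:-; in:P1
Tick 2: [PARSE:P2(v=2,ok=F), VALIDATE:P1(v=17,ok=F), TRANSFORM:-, EMIT:-] out:-; in:P2
Tick 3: [PARSE:-, VALIDATE:P2(v=2,ok=F), TRANSFORM:P1(v=0,ok=F), EMIT:-] out:-; in:-
At end of tick 3: ['-', 'P2', 'P1', '-']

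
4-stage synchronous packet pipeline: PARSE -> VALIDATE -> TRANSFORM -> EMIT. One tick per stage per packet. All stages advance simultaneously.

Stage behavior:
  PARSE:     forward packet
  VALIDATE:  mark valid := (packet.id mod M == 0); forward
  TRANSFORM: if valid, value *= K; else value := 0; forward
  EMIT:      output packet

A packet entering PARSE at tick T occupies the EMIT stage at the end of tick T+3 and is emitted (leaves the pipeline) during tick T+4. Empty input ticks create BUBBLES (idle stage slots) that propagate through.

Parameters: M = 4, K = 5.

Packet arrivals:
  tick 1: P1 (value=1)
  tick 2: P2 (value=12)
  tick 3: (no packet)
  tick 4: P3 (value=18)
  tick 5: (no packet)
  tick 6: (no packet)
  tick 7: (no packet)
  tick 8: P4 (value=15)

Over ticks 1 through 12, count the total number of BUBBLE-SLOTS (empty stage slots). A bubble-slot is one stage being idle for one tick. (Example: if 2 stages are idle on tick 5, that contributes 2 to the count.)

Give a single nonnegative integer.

Answer: 32

Derivation:
Tick 1: [PARSE:P1(v=1,ok=F), VALIDATE:-, TRANSFORM:-, EMIT:-] out:-; bubbles=3
Tick 2: [PARSE:P2(v=12,ok=F), VALIDATE:P1(v=1,ok=F), TRANSFORM:-, EMIT:-] out:-; bubbles=2
Tick 3: [PARSE:-, VALIDATE:P2(v=12,ok=F), TRANSFORM:P1(v=0,ok=F), EMIT:-] out:-; bubbles=2
Tick 4: [PARSE:P3(v=18,ok=F), VALIDATE:-, TRANSFORM:P2(v=0,ok=F), EMIT:P1(v=0,ok=F)] out:-; bubbles=1
Tick 5: [PARSE:-, VALIDATE:P3(v=18,ok=F), TRANSFORM:-, EMIT:P2(v=0,ok=F)] out:P1(v=0); bubbles=2
Tick 6: [PARSE:-, VALIDATE:-, TRANSFORM:P3(v=0,ok=F), EMIT:-] out:P2(v=0); bubbles=3
Tick 7: [PARSE:-, VALIDATE:-, TRANSFORM:-, EMIT:P3(v=0,ok=F)] out:-; bubbles=3
Tick 8: [PARSE:P4(v=15,ok=F), VALIDATE:-, TRANSFORM:-, EMIT:-] out:P3(v=0); bubbles=3
Tick 9: [PARSE:-, VALIDATE:P4(v=15,ok=T), TRANSFORM:-, EMIT:-] out:-; bubbles=3
Tick 10: [PARSE:-, VALIDATE:-, TRANSFORM:P4(v=75,ok=T), EMIT:-] out:-; bubbles=3
Tick 11: [PARSE:-, VALIDATE:-, TRANSFORM:-, EMIT:P4(v=75,ok=T)] out:-; bubbles=3
Tick 12: [PARSE:-, VALIDATE:-, TRANSFORM:-, EMIT:-] out:P4(v=75); bubbles=4
Total bubble-slots: 32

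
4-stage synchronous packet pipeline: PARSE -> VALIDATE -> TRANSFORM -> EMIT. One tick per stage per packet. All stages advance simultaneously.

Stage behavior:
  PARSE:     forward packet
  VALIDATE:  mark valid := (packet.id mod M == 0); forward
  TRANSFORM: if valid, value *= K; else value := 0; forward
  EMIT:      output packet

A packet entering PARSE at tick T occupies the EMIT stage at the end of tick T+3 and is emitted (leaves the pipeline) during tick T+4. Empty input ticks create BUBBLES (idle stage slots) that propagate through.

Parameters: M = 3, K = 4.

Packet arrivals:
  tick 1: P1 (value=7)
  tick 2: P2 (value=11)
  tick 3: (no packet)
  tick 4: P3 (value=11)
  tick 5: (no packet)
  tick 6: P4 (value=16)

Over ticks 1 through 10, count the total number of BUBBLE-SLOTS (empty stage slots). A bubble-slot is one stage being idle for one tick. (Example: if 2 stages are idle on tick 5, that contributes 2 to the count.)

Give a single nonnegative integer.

Answer: 24

Derivation:
Tick 1: [PARSE:P1(v=7,ok=F), VALIDATE:-, TRANSFORM:-, EMIT:-] out:-; bubbles=3
Tick 2: [PARSE:P2(v=11,ok=F), VALIDATE:P1(v=7,ok=F), TRANSFORM:-, EMIT:-] out:-; bubbles=2
Tick 3: [PARSE:-, VALIDATE:P2(v=11,ok=F), TRANSFORM:P1(v=0,ok=F), EMIT:-] out:-; bubbles=2
Tick 4: [PARSE:P3(v=11,ok=F), VALIDATE:-, TRANSFORM:P2(v=0,ok=F), EMIT:P1(v=0,ok=F)] out:-; bubbles=1
Tick 5: [PARSE:-, VALIDATE:P3(v=11,ok=T), TRANSFORM:-, EMIT:P2(v=0,ok=F)] out:P1(v=0); bubbles=2
Tick 6: [PARSE:P4(v=16,ok=F), VALIDATE:-, TRANSFORM:P3(v=44,ok=T), EMIT:-] out:P2(v=0); bubbles=2
Tick 7: [PARSE:-, VALIDATE:P4(v=16,ok=F), TRANSFORM:-, EMIT:P3(v=44,ok=T)] out:-; bubbles=2
Tick 8: [PARSE:-, VALIDATE:-, TRANSFORM:P4(v=0,ok=F), EMIT:-] out:P3(v=44); bubbles=3
Tick 9: [PARSE:-, VALIDATE:-, TRANSFORM:-, EMIT:P4(v=0,ok=F)] out:-; bubbles=3
Tick 10: [PARSE:-, VALIDATE:-, TRANSFORM:-, EMIT:-] out:P4(v=0); bubbles=4
Total bubble-slots: 24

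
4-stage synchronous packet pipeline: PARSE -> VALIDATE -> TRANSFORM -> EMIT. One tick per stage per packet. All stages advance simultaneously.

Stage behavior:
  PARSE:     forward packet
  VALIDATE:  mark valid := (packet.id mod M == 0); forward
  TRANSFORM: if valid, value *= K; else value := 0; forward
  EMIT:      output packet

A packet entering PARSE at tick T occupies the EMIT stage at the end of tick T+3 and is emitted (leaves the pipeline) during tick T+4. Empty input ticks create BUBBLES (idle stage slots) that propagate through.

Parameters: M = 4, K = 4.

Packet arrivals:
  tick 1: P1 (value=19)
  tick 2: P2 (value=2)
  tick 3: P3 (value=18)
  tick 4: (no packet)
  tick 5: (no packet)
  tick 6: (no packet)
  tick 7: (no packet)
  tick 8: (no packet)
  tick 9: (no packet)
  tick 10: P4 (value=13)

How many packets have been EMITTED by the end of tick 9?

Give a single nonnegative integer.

Answer: 3

Derivation:
Tick 1: [PARSE:P1(v=19,ok=F), VALIDATE:-, TRANSFORM:-, EMIT:-] out:-; in:P1
Tick 2: [PARSE:P2(v=2,ok=F), VALIDATE:P1(v=19,ok=F), TRANSFORM:-, EMIT:-] out:-; in:P2
Tick 3: [PARSE:P3(v=18,ok=F), VALIDATE:P2(v=2,ok=F), TRANSFORM:P1(v=0,ok=F), EMIT:-] out:-; in:P3
Tick 4: [PARSE:-, VALIDATE:P3(v=18,ok=F), TRANSFORM:P2(v=0,ok=F), EMIT:P1(v=0,ok=F)] out:-; in:-
Tick 5: [PARSE:-, VALIDATE:-, TRANSFORM:P3(v=0,ok=F), EMIT:P2(v=0,ok=F)] out:P1(v=0); in:-
Tick 6: [PARSE:-, VALIDATE:-, TRANSFORM:-, EMIT:P3(v=0,ok=F)] out:P2(v=0); in:-
Tick 7: [PARSE:-, VALIDATE:-, TRANSFORM:-, EMIT:-] out:P3(v=0); in:-
Tick 8: [PARSE:-, VALIDATE:-, TRANSFORM:-, EMIT:-] out:-; in:-
Tick 9: [PARSE:-, VALIDATE:-, TRANSFORM:-, EMIT:-] out:-; in:-
Emitted by tick 9: ['P1', 'P2', 'P3']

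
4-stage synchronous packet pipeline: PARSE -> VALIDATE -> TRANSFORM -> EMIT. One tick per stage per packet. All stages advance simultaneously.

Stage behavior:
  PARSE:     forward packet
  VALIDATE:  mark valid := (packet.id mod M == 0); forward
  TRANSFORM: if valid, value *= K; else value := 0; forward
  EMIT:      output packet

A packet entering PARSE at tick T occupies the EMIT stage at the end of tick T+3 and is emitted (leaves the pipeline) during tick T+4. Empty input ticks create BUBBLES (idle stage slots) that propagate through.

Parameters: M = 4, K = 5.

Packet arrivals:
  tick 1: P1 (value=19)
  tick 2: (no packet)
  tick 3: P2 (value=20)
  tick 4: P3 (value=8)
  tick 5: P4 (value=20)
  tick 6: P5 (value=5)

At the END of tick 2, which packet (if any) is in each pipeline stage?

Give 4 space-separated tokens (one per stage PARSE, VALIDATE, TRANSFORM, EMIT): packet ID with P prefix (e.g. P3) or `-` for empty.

Answer: - P1 - -

Derivation:
Tick 1: [PARSE:P1(v=19,ok=F), VALIDATE:-, TRANSFORM:-, EMIT:-] out:-; in:P1
Tick 2: [PARSE:-, VALIDATE:P1(v=19,ok=F), TRANSFORM:-, EMIT:-] out:-; in:-
At end of tick 2: ['-', 'P1', '-', '-']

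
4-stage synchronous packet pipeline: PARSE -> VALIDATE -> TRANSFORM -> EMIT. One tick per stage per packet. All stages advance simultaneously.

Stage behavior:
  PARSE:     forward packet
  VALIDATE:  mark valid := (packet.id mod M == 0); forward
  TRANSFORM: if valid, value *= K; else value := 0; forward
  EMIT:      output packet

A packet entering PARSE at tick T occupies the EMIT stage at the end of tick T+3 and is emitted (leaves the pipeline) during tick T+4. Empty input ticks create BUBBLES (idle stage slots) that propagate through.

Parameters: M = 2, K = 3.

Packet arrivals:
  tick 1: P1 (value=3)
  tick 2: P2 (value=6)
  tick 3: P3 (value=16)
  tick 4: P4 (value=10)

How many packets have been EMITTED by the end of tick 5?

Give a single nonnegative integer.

Answer: 1

Derivation:
Tick 1: [PARSE:P1(v=3,ok=F), VALIDATE:-, TRANSFORM:-, EMIT:-] out:-; in:P1
Tick 2: [PARSE:P2(v=6,ok=F), VALIDATE:P1(v=3,ok=F), TRANSFORM:-, EMIT:-] out:-; in:P2
Tick 3: [PARSE:P3(v=16,ok=F), VALIDATE:P2(v=6,ok=T), TRANSFORM:P1(v=0,ok=F), EMIT:-] out:-; in:P3
Tick 4: [PARSE:P4(v=10,ok=F), VALIDATE:P3(v=16,ok=F), TRANSFORM:P2(v=18,ok=T), EMIT:P1(v=0,ok=F)] out:-; in:P4
Tick 5: [PARSE:-, VALIDATE:P4(v=10,ok=T), TRANSFORM:P3(v=0,ok=F), EMIT:P2(v=18,ok=T)] out:P1(v=0); in:-
Emitted by tick 5: ['P1']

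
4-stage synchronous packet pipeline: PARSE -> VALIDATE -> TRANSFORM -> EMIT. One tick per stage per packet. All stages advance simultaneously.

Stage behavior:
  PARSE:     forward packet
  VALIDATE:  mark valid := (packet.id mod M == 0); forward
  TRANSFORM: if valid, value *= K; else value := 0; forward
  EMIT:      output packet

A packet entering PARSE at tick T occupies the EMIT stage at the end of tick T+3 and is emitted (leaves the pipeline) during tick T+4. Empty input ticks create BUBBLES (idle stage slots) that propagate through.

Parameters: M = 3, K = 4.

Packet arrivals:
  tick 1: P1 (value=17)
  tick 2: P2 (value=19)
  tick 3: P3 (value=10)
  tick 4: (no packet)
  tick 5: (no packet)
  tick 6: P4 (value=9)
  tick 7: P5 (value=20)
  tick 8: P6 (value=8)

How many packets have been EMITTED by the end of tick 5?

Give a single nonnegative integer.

Answer: 1

Derivation:
Tick 1: [PARSE:P1(v=17,ok=F), VALIDATE:-, TRANSFORM:-, EMIT:-] out:-; in:P1
Tick 2: [PARSE:P2(v=19,ok=F), VALIDATE:P1(v=17,ok=F), TRANSFORM:-, EMIT:-] out:-; in:P2
Tick 3: [PARSE:P3(v=10,ok=F), VALIDATE:P2(v=19,ok=F), TRANSFORM:P1(v=0,ok=F), EMIT:-] out:-; in:P3
Tick 4: [PARSE:-, VALIDATE:P3(v=10,ok=T), TRANSFORM:P2(v=0,ok=F), EMIT:P1(v=0,ok=F)] out:-; in:-
Tick 5: [PARSE:-, VALIDATE:-, TRANSFORM:P3(v=40,ok=T), EMIT:P2(v=0,ok=F)] out:P1(v=0); in:-
Emitted by tick 5: ['P1']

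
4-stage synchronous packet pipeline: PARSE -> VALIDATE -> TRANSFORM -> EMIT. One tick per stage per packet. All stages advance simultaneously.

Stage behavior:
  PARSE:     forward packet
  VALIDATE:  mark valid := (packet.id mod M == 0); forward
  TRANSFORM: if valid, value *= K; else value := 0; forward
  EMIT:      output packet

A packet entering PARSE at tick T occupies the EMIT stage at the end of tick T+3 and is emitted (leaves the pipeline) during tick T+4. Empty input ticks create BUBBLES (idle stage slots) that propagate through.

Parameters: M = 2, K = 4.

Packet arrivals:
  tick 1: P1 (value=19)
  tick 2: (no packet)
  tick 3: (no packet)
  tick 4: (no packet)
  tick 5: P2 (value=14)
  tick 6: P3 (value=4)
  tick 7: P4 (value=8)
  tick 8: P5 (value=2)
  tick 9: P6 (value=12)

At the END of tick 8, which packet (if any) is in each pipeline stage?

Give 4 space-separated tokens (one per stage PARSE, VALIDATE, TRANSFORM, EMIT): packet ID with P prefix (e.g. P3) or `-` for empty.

Answer: P5 P4 P3 P2

Derivation:
Tick 1: [PARSE:P1(v=19,ok=F), VALIDATE:-, TRANSFORM:-, EMIT:-] out:-; in:P1
Tick 2: [PARSE:-, VALIDATE:P1(v=19,ok=F), TRANSFORM:-, EMIT:-] out:-; in:-
Tick 3: [PARSE:-, VALIDATE:-, TRANSFORM:P1(v=0,ok=F), EMIT:-] out:-; in:-
Tick 4: [PARSE:-, VALIDATE:-, TRANSFORM:-, EMIT:P1(v=0,ok=F)] out:-; in:-
Tick 5: [PARSE:P2(v=14,ok=F), VALIDATE:-, TRANSFORM:-, EMIT:-] out:P1(v=0); in:P2
Tick 6: [PARSE:P3(v=4,ok=F), VALIDATE:P2(v=14,ok=T), TRANSFORM:-, EMIT:-] out:-; in:P3
Tick 7: [PARSE:P4(v=8,ok=F), VALIDATE:P3(v=4,ok=F), TRANSFORM:P2(v=56,ok=T), EMIT:-] out:-; in:P4
Tick 8: [PARSE:P5(v=2,ok=F), VALIDATE:P4(v=8,ok=T), TRANSFORM:P3(v=0,ok=F), EMIT:P2(v=56,ok=T)] out:-; in:P5
At end of tick 8: ['P5', 'P4', 'P3', 'P2']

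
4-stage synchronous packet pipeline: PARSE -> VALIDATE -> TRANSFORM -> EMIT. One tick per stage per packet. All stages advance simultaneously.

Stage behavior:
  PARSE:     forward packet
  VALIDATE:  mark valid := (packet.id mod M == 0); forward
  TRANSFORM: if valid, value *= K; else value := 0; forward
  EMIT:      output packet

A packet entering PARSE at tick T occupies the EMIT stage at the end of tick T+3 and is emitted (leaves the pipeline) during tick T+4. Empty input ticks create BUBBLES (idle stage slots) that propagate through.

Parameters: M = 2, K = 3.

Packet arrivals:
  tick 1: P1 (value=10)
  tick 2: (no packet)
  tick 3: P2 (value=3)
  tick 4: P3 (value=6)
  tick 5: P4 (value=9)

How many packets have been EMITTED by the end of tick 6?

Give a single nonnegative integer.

Answer: 1

Derivation:
Tick 1: [PARSE:P1(v=10,ok=F), VALIDATE:-, TRANSFORM:-, EMIT:-] out:-; in:P1
Tick 2: [PARSE:-, VALIDATE:P1(v=10,ok=F), TRANSFORM:-, EMIT:-] out:-; in:-
Tick 3: [PARSE:P2(v=3,ok=F), VALIDATE:-, TRANSFORM:P1(v=0,ok=F), EMIT:-] out:-; in:P2
Tick 4: [PARSE:P3(v=6,ok=F), VALIDATE:P2(v=3,ok=T), TRANSFORM:-, EMIT:P1(v=0,ok=F)] out:-; in:P3
Tick 5: [PARSE:P4(v=9,ok=F), VALIDATE:P3(v=6,ok=F), TRANSFORM:P2(v=9,ok=T), EMIT:-] out:P1(v=0); in:P4
Tick 6: [PARSE:-, VALIDATE:P4(v=9,ok=T), TRANSFORM:P3(v=0,ok=F), EMIT:P2(v=9,ok=T)] out:-; in:-
Emitted by tick 6: ['P1']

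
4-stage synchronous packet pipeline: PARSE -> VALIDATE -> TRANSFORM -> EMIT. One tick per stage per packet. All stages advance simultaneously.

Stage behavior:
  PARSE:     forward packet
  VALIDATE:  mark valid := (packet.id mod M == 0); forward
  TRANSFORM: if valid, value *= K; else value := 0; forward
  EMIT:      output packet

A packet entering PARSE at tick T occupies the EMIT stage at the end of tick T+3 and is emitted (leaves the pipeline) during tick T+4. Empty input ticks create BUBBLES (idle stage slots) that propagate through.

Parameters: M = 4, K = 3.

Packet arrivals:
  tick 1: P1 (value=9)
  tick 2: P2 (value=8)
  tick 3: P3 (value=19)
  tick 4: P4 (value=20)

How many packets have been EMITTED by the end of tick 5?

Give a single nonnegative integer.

Answer: 1

Derivation:
Tick 1: [PARSE:P1(v=9,ok=F), VALIDATE:-, TRANSFORM:-, EMIT:-] out:-; in:P1
Tick 2: [PARSE:P2(v=8,ok=F), VALIDATE:P1(v=9,ok=F), TRANSFORM:-, EMIT:-] out:-; in:P2
Tick 3: [PARSE:P3(v=19,ok=F), VALIDATE:P2(v=8,ok=F), TRANSFORM:P1(v=0,ok=F), EMIT:-] out:-; in:P3
Tick 4: [PARSE:P4(v=20,ok=F), VALIDATE:P3(v=19,ok=F), TRANSFORM:P2(v=0,ok=F), EMIT:P1(v=0,ok=F)] out:-; in:P4
Tick 5: [PARSE:-, VALIDATE:P4(v=20,ok=T), TRANSFORM:P3(v=0,ok=F), EMIT:P2(v=0,ok=F)] out:P1(v=0); in:-
Emitted by tick 5: ['P1']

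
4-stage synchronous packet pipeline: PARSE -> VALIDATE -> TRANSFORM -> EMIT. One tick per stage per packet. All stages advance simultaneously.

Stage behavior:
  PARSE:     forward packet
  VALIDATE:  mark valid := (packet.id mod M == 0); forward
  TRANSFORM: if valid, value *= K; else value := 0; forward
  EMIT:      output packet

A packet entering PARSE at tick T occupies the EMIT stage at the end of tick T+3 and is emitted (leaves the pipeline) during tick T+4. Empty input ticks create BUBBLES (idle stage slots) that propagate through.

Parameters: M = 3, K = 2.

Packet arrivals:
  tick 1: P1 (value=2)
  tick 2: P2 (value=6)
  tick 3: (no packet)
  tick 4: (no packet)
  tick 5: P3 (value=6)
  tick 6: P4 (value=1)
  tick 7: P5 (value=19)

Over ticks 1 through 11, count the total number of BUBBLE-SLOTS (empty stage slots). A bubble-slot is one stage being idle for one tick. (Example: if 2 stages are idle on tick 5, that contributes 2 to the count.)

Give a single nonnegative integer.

Tick 1: [PARSE:P1(v=2,ok=F), VALIDATE:-, TRANSFORM:-, EMIT:-] out:-; bubbles=3
Tick 2: [PARSE:P2(v=6,ok=F), VALIDATE:P1(v=2,ok=F), TRANSFORM:-, EMIT:-] out:-; bubbles=2
Tick 3: [PARSE:-, VALIDATE:P2(v=6,ok=F), TRANSFORM:P1(v=0,ok=F), EMIT:-] out:-; bubbles=2
Tick 4: [PARSE:-, VALIDATE:-, TRANSFORM:P2(v=0,ok=F), EMIT:P1(v=0,ok=F)] out:-; bubbles=2
Tick 5: [PARSE:P3(v=6,ok=F), VALIDATE:-, TRANSFORM:-, EMIT:P2(v=0,ok=F)] out:P1(v=0); bubbles=2
Tick 6: [PARSE:P4(v=1,ok=F), VALIDATE:P3(v=6,ok=T), TRANSFORM:-, EMIT:-] out:P2(v=0); bubbles=2
Tick 7: [PARSE:P5(v=19,ok=F), VALIDATE:P4(v=1,ok=F), TRANSFORM:P3(v=12,ok=T), EMIT:-] out:-; bubbles=1
Tick 8: [PARSE:-, VALIDATE:P5(v=19,ok=F), TRANSFORM:P4(v=0,ok=F), EMIT:P3(v=12,ok=T)] out:-; bubbles=1
Tick 9: [PARSE:-, VALIDATE:-, TRANSFORM:P5(v=0,ok=F), EMIT:P4(v=0,ok=F)] out:P3(v=12); bubbles=2
Tick 10: [PARSE:-, VALIDATE:-, TRANSFORM:-, EMIT:P5(v=0,ok=F)] out:P4(v=0); bubbles=3
Tick 11: [PARSE:-, VALIDATE:-, TRANSFORM:-, EMIT:-] out:P5(v=0); bubbles=4
Total bubble-slots: 24

Answer: 24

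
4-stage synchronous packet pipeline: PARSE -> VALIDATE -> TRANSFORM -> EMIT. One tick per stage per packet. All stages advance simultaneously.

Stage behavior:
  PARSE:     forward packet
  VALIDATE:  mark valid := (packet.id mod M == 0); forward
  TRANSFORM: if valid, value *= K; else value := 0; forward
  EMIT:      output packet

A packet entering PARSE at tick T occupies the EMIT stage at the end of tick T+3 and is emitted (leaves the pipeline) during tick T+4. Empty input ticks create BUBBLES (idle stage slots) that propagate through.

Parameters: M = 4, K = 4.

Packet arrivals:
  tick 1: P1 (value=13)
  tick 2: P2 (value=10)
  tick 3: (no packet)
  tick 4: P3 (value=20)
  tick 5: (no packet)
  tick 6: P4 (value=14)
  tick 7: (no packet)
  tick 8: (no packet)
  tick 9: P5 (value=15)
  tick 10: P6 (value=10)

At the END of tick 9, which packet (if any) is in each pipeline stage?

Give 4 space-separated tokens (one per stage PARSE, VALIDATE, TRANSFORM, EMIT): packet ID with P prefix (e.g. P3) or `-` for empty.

Tick 1: [PARSE:P1(v=13,ok=F), VALIDATE:-, TRANSFORM:-, EMIT:-] out:-; in:P1
Tick 2: [PARSE:P2(v=10,ok=F), VALIDATE:P1(v=13,ok=F), TRANSFORM:-, EMIT:-] out:-; in:P2
Tick 3: [PARSE:-, VALIDATE:P2(v=10,ok=F), TRANSFORM:P1(v=0,ok=F), EMIT:-] out:-; in:-
Tick 4: [PARSE:P3(v=20,ok=F), VALIDATE:-, TRANSFORM:P2(v=0,ok=F), EMIT:P1(v=0,ok=F)] out:-; in:P3
Tick 5: [PARSE:-, VALIDATE:P3(v=20,ok=F), TRANSFORM:-, EMIT:P2(v=0,ok=F)] out:P1(v=0); in:-
Tick 6: [PARSE:P4(v=14,ok=F), VALIDATE:-, TRANSFORM:P3(v=0,ok=F), EMIT:-] out:P2(v=0); in:P4
Tick 7: [PARSE:-, VALIDATE:P4(v=14,ok=T), TRANSFORM:-, EMIT:P3(v=0,ok=F)] out:-; in:-
Tick 8: [PARSE:-, VALIDATE:-, TRANSFORM:P4(v=56,ok=T), EMIT:-] out:P3(v=0); in:-
Tick 9: [PARSE:P5(v=15,ok=F), VALIDATE:-, TRANSFORM:-, EMIT:P4(v=56,ok=T)] out:-; in:P5
At end of tick 9: ['P5', '-', '-', 'P4']

Answer: P5 - - P4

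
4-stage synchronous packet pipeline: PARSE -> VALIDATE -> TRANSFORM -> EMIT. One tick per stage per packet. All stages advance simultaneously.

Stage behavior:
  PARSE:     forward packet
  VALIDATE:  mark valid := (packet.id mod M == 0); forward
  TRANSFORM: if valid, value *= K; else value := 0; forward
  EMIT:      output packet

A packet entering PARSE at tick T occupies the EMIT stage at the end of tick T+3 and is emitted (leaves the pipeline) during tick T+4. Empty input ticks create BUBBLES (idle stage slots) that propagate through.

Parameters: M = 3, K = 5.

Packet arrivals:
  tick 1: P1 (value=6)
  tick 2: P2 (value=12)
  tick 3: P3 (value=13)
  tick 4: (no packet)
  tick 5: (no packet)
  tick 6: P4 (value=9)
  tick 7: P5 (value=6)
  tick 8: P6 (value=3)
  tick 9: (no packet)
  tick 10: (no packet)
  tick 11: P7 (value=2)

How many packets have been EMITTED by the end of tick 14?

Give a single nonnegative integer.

Tick 1: [PARSE:P1(v=6,ok=F), VALIDATE:-, TRANSFORM:-, EMIT:-] out:-; in:P1
Tick 2: [PARSE:P2(v=12,ok=F), VALIDATE:P1(v=6,ok=F), TRANSFORM:-, EMIT:-] out:-; in:P2
Tick 3: [PARSE:P3(v=13,ok=F), VALIDATE:P2(v=12,ok=F), TRANSFORM:P1(v=0,ok=F), EMIT:-] out:-; in:P3
Tick 4: [PARSE:-, VALIDATE:P3(v=13,ok=T), TRANSFORM:P2(v=0,ok=F), EMIT:P1(v=0,ok=F)] out:-; in:-
Tick 5: [PARSE:-, VALIDATE:-, TRANSFORM:P3(v=65,ok=T), EMIT:P2(v=0,ok=F)] out:P1(v=0); in:-
Tick 6: [PARSE:P4(v=9,ok=F), VALIDATE:-, TRANSFORM:-, EMIT:P3(v=65,ok=T)] out:P2(v=0); in:P4
Tick 7: [PARSE:P5(v=6,ok=F), VALIDATE:P4(v=9,ok=F), TRANSFORM:-, EMIT:-] out:P3(v=65); in:P5
Tick 8: [PARSE:P6(v=3,ok=F), VALIDATE:P5(v=6,ok=F), TRANSFORM:P4(v=0,ok=F), EMIT:-] out:-; in:P6
Tick 9: [PARSE:-, VALIDATE:P6(v=3,ok=T), TRANSFORM:P5(v=0,ok=F), EMIT:P4(v=0,ok=F)] out:-; in:-
Tick 10: [PARSE:-, VALIDATE:-, TRANSFORM:P6(v=15,ok=T), EMIT:P5(v=0,ok=F)] out:P4(v=0); in:-
Tick 11: [PARSE:P7(v=2,ok=F), VALIDATE:-, TRANSFORM:-, EMIT:P6(v=15,ok=T)] out:P5(v=0); in:P7
Tick 12: [PARSE:-, VALIDATE:P7(v=2,ok=F), TRANSFORM:-, EMIT:-] out:P6(v=15); in:-
Tick 13: [PARSE:-, VALIDATE:-, TRANSFORM:P7(v=0,ok=F), EMIT:-] out:-; in:-
Tick 14: [PARSE:-, VALIDATE:-, TRANSFORM:-, EMIT:P7(v=0,ok=F)] out:-; in:-
Emitted by tick 14: ['P1', 'P2', 'P3', 'P4', 'P5', 'P6']

Answer: 6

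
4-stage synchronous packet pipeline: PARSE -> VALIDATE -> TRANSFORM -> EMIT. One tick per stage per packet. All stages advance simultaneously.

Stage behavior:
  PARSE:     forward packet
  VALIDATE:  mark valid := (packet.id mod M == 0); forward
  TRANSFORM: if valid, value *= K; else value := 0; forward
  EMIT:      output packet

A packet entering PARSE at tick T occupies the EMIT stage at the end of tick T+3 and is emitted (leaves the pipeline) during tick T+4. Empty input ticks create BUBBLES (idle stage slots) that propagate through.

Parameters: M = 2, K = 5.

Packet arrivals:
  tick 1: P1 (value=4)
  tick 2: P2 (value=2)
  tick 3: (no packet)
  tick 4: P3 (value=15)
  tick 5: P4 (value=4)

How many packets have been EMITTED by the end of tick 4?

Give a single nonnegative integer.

Tick 1: [PARSE:P1(v=4,ok=F), VALIDATE:-, TRANSFORM:-, EMIT:-] out:-; in:P1
Tick 2: [PARSE:P2(v=2,ok=F), VALIDATE:P1(v=4,ok=F), TRANSFORM:-, EMIT:-] out:-; in:P2
Tick 3: [PARSE:-, VALIDATE:P2(v=2,ok=T), TRANSFORM:P1(v=0,ok=F), EMIT:-] out:-; in:-
Tick 4: [PARSE:P3(v=15,ok=F), VALIDATE:-, TRANSFORM:P2(v=10,ok=T), EMIT:P1(v=0,ok=F)] out:-; in:P3
Emitted by tick 4: []

Answer: 0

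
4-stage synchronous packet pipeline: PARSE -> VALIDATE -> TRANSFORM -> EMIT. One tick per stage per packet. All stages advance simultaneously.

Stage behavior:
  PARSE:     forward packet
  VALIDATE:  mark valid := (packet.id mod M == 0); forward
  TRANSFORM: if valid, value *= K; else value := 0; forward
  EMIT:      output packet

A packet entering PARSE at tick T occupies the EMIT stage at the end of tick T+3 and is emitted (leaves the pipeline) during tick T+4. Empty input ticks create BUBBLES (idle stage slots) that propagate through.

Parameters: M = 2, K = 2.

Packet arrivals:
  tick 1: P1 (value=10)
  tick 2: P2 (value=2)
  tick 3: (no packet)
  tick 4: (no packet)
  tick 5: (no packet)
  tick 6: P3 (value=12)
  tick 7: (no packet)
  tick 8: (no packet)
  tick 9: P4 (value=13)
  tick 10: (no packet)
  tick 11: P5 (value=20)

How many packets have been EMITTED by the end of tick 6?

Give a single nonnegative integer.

Answer: 2

Derivation:
Tick 1: [PARSE:P1(v=10,ok=F), VALIDATE:-, TRANSFORM:-, EMIT:-] out:-; in:P1
Tick 2: [PARSE:P2(v=2,ok=F), VALIDATE:P1(v=10,ok=F), TRANSFORM:-, EMIT:-] out:-; in:P2
Tick 3: [PARSE:-, VALIDATE:P2(v=2,ok=T), TRANSFORM:P1(v=0,ok=F), EMIT:-] out:-; in:-
Tick 4: [PARSE:-, VALIDATE:-, TRANSFORM:P2(v=4,ok=T), EMIT:P1(v=0,ok=F)] out:-; in:-
Tick 5: [PARSE:-, VALIDATE:-, TRANSFORM:-, EMIT:P2(v=4,ok=T)] out:P1(v=0); in:-
Tick 6: [PARSE:P3(v=12,ok=F), VALIDATE:-, TRANSFORM:-, EMIT:-] out:P2(v=4); in:P3
Emitted by tick 6: ['P1', 'P2']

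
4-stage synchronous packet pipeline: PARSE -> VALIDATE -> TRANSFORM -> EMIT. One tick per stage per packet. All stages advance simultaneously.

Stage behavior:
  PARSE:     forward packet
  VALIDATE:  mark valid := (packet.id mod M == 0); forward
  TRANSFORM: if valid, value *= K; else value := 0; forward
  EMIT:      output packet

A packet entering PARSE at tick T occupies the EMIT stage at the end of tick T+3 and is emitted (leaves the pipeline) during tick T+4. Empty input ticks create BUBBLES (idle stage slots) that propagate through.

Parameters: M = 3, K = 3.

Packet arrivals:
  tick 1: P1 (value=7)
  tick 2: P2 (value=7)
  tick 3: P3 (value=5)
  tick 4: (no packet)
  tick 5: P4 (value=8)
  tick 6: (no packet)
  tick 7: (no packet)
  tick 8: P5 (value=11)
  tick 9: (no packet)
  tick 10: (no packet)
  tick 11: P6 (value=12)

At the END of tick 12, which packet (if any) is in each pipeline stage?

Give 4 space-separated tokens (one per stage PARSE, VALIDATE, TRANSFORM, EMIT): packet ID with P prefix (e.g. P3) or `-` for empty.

Answer: - P6 - -

Derivation:
Tick 1: [PARSE:P1(v=7,ok=F), VALIDATE:-, TRANSFORM:-, EMIT:-] out:-; in:P1
Tick 2: [PARSE:P2(v=7,ok=F), VALIDATE:P1(v=7,ok=F), TRANSFORM:-, EMIT:-] out:-; in:P2
Tick 3: [PARSE:P3(v=5,ok=F), VALIDATE:P2(v=7,ok=F), TRANSFORM:P1(v=0,ok=F), EMIT:-] out:-; in:P3
Tick 4: [PARSE:-, VALIDATE:P3(v=5,ok=T), TRANSFORM:P2(v=0,ok=F), EMIT:P1(v=0,ok=F)] out:-; in:-
Tick 5: [PARSE:P4(v=8,ok=F), VALIDATE:-, TRANSFORM:P3(v=15,ok=T), EMIT:P2(v=0,ok=F)] out:P1(v=0); in:P4
Tick 6: [PARSE:-, VALIDATE:P4(v=8,ok=F), TRANSFORM:-, EMIT:P3(v=15,ok=T)] out:P2(v=0); in:-
Tick 7: [PARSE:-, VALIDATE:-, TRANSFORM:P4(v=0,ok=F), EMIT:-] out:P3(v=15); in:-
Tick 8: [PARSE:P5(v=11,ok=F), VALIDATE:-, TRANSFORM:-, EMIT:P4(v=0,ok=F)] out:-; in:P5
Tick 9: [PARSE:-, VALIDATE:P5(v=11,ok=F), TRANSFORM:-, EMIT:-] out:P4(v=0); in:-
Tick 10: [PARSE:-, VALIDATE:-, TRANSFORM:P5(v=0,ok=F), EMIT:-] out:-; in:-
Tick 11: [PARSE:P6(v=12,ok=F), VALIDATE:-, TRANSFORM:-, EMIT:P5(v=0,ok=F)] out:-; in:P6
Tick 12: [PARSE:-, VALIDATE:P6(v=12,ok=T), TRANSFORM:-, EMIT:-] out:P5(v=0); in:-
At end of tick 12: ['-', 'P6', '-', '-']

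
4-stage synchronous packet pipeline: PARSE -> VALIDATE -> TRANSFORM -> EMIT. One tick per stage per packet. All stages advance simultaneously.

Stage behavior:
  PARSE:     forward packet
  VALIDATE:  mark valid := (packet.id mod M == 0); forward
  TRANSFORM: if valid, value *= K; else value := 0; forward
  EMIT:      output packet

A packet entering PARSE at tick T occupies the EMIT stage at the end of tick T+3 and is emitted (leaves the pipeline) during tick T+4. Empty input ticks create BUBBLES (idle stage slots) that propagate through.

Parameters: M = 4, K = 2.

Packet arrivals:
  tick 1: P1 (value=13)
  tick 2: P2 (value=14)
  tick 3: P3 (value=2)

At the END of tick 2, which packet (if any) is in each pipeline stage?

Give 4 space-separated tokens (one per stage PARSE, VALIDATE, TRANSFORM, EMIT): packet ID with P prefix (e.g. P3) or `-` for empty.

Answer: P2 P1 - -

Derivation:
Tick 1: [PARSE:P1(v=13,ok=F), VALIDATE:-, TRANSFORM:-, EMIT:-] out:-; in:P1
Tick 2: [PARSE:P2(v=14,ok=F), VALIDATE:P1(v=13,ok=F), TRANSFORM:-, EMIT:-] out:-; in:P2
At end of tick 2: ['P2', 'P1', '-', '-']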